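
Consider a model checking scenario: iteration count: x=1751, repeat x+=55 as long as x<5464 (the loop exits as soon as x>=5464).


Step 1: x goes from 1751 toward 5464 by 55; the body runs while x<5464, so iterations = ceil((bound-start)/step)
Step 2: Distance=3713
Step 3: ceil(3713/55)=68

68


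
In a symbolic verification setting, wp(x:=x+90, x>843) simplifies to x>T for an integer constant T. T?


Formula: wp(x:=E, P) = P[E/x] (substitute E for x in postcondition)
Step 1: Postcondition: x>843
Step 2: Substitute x+90 for x: x+90>843
Step 3: Solve for x: x > 843-90 = 753

753


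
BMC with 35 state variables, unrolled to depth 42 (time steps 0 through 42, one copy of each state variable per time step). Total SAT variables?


BMC unrolls to depth k, creating one copy of each state var for steps 0..k.
Step count = 42 + 1 = 43 (steps 0 through 42)
Vars per step = 35
Total = 35 * 43 = 1505

1505


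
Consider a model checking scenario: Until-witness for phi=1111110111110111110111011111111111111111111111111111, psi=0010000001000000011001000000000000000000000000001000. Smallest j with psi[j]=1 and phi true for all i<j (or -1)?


(phi U psi) at 0: need smallest j with psi[j]=1 and phi[i]=1 for all i in [0,j).
Scan from step 0:
  step 0: phi=1, psi=0 -> continue
  step 1: phi=1, psi=0 -> continue
  step 2: psi=1 and phi held for [0,2) -> witness found
Witness step = 2

2


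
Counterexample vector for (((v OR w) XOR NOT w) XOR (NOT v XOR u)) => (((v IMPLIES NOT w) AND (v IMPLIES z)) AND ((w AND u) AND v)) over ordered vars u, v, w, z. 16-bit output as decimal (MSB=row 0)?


F1 = (((v OR w) XOR NOT w) XOR (NOT v XOR u))
F2 = (((v IMPLIES NOT w) AND (v IMPLIES z)) AND ((w AND u) AND v))
Counterexample to F1=>F2 is where F1=1 and F2=0.
Evaluate each row (bits = u,v,w,z, MSB first):
  row 0 [0000]: F1=0 F2=0 -> F1&~F2 -> 0
  row 1 [0001]: F1=0 F2=0 -> F1&~F2 -> 0
  row 2 [0010]: F1=0 F2=0 -> F1&~F2 -> 0
  row 3 [0011]: F1=0 F2=0 -> F1&~F2 -> 0
  row 4 [0100]: F1=0 F2=0 -> F1&~F2 -> 0
  row 5 [0101]: F1=0 F2=0 -> F1&~F2 -> 0
  row 6 [0110]: F1=1 F2=0 -> F1&~F2 -> 1
  row 7 [0111]: F1=1 F2=0 -> F1&~F2 -> 1
  row 8 [1000]: F1=1 F2=0 -> F1&~F2 -> 1
  row 9 [1001]: F1=1 F2=0 -> F1&~F2 -> 1
  row 10 [1010]: F1=1 F2=0 -> F1&~F2 -> 1
  row 11 [1011]: F1=1 F2=0 -> F1&~F2 -> 1
  row 12 [1100]: F1=1 F2=0 -> F1&~F2 -> 1
  row 13 [1101]: F1=1 F2=0 -> F1&~F2 -> 1
  row 14 [1110]: F1=0 F2=0 -> F1&~F2 -> 0
  row 15 [1111]: F1=0 F2=0 -> F1&~F2 -> 0
Full result column, 4 rows per line (u,v fixed per line; w,z runs 00..11 left to right):
  rows 0-3 [u,v=00]: 0000  = hex 0
  rows 4-7 [u,v=01]: 0011  = hex 3
  rows 8-11 [u,v=10]: 1111  = hex F
  rows 12-15 [u,v=11]: 1100  = hex C
Counterexample vector (row 0 .. row 15) = 0000001111111100
Output column grouped in 4s = 0000 0011 1111 1100 = 0x03FC
Convert to decimal digit by digit (value = value*16 + digit):
  0 -> 0
  0*16 + 3 = 3
  3*16 + 15 (F) = 63
  63*16 + 12 (C) = 1020
Decimal = 1020

1020


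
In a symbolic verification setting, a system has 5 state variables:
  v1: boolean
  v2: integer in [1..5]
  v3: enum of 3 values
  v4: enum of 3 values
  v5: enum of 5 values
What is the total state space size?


State space = product of domain sizes of all variables.
Domain sizes:
  v1 (boolean): 2
  v2 (integer in [1..5]): 5
  v3 (enum of 3 values): 3
  v4 (enum of 3 values): 3
  v5 (enum of 5 values): 5
Product = 2 * 5 * 3 * 3 * 5 = 450

450


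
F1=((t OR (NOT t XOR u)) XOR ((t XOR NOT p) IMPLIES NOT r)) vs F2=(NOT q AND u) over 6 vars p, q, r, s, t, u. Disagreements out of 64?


F1 = ((t OR (NOT t XOR u)) XOR ((t XOR NOT p) IMPLIES NOT r))
F2 = (NOT q AND u)
Evaluate both on each of 64 rows (bits = p,q,r,s,t,u):
  row 0 [000000]: F1=0 F2=0 -> 0
  row 1 [000001]: F1=1 F2=1 -> 0
  row 2 [000010]: F1=0 F2=0 -> 0
  row 3 [000011]: F1=0 F2=1 (differ) -> 1
  row 4 [000100]: F1=0 F2=0 -> 0
  (every remaining row is evaluated the same way; all 64 results are listed next)
Full result column, 8 rows per line (p,q,r fixed per line; s,t,u runs 000..111 left to right):
  rows 0-7 [p,q,r=000]: 00010001  (ones: 2)
  rows 8-15 [p,q,r=001]: 11011101  (ones: 6)
  rows 16-23 [p,q,r=010]: 01000100  (ones: 2)
  rows 24-31 [p,q,r=011]: 10001000  (ones: 2)
  rows 32-39 [p,q,r=100]: 00010001  (ones: 2)
  rows 40-47 [p,q,r=101]: 00100010  (ones: 2)
  rows 48-55 [p,q,r=110]: 01000100  (ones: 2)
  rows 56-63 [p,q,r=111]: 01110111  (ones: 6)
Disagreements = 2+6+2+2+2+2+2+6 = 24

24


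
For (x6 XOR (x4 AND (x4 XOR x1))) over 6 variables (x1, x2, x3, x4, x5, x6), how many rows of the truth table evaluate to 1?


Formula: (x6 XOR (x4 AND (x4 XOR x1))) over 6 vars (64 rows)
Evaluate each row (x1, x2, x3, x4, x5, x6 as bits, MSB first):
  row 0 [000000]: (0 XOR (0 AND (0 XOR 0))) -> 0
  row 1 [000001]: (1 XOR (0 AND (0 XOR 0))) -> 1
  row 2 [000010]: (0 XOR (0 AND (0 XOR 0))) -> 0
  row 3 [000011]: (1 XOR (0 AND (0 XOR 0))) -> 1
  row 4 [000100]: (0 XOR (1 AND (1 XOR 0))) -> 1
  (every remaining row is evaluated the same way; all 64 results are listed next)
Full result column, 8 rows per line (x1,x2,x3 fixed per line; x4,x5,x6 runs 000..111 left to right):
  rows 0-7 [x1,x2,x3=000]: 01011010  (ones: 4)
  rows 8-15 [x1,x2,x3=001]: 01011010  (ones: 4)
  rows 16-23 [x1,x2,x3=010]: 01011010  (ones: 4)
  rows 24-31 [x1,x2,x3=011]: 01011010  (ones: 4)
  rows 32-39 [x1,x2,x3=100]: 01010101  (ones: 4)
  rows 40-47 [x1,x2,x3=101]: 01010101  (ones: 4)
  rows 48-55 [x1,x2,x3=110]: 01010101  (ones: 4)
  rows 56-63 [x1,x2,x3=111]: 01010101  (ones: 4)
Count of 1-rows = 4+4+4+4+4+4+4+4 = 32

32


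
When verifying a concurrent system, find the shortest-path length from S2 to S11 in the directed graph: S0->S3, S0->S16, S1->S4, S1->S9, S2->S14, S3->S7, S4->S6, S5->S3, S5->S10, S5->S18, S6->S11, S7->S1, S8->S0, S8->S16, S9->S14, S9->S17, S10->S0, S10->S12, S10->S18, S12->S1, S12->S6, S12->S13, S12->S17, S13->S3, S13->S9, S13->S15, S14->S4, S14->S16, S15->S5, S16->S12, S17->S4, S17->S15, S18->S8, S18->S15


BFS layer-by-layer from S2:
  dist 0: {S2}
  dist 1: {S14}
  dist 2: {S4, S16}
  dist 3: {S6, S12}
  dist 4: {S1, S11, S13, S17}
  -> S11 reached at distance 4
Shortest path length = 4

4


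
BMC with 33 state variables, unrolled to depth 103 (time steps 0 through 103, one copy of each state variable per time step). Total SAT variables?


BMC unrolls to depth k, creating one copy of each state var for steps 0..k.
Step count = 103 + 1 = 104 (steps 0 through 103)
Vars per step = 33
Total = 33 * 104 = 3432

3432


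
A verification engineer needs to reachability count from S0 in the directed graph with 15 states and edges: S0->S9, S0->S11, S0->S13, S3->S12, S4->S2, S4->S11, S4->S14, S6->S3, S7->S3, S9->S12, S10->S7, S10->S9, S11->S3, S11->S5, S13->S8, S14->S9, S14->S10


BFS from S0:
  layer 0: {S0}
  layer 1: {S9, S11, S13}
  layer 2: {S3, S5, S8, S12}
Reachable set: {S0, S3, S5, S8, S9, S11, S12, S13}
Count = 8

8


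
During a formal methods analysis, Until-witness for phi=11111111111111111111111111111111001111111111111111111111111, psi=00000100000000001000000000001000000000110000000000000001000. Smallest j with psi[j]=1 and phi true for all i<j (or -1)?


(phi U psi) at 0: need smallest j with psi[j]=1 and phi[i]=1 for all i in [0,j).
Scan from step 0:
  step 0: phi=1, psi=0 -> continue
  step 1: phi=1, psi=0 -> continue
  step 2: phi=1, psi=0 -> continue
  step 3: phi=1, psi=0 -> continue
  step 5: psi=1 and phi held for [0,5) -> witness found
Witness step = 5

5


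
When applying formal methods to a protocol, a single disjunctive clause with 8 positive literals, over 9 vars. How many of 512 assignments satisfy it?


Step 1: Total=2^9=512
Step 2: Unsat when all 8 false: 2^1=2
Step 3: Sat=512-2=510

510


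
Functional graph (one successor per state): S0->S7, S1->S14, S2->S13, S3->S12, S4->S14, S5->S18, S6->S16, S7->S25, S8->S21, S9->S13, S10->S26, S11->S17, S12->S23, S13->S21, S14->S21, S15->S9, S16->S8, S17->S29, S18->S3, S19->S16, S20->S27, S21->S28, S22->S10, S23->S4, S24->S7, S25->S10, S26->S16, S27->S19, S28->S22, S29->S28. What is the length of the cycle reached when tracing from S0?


Trace from S0 until a state repeats:
  S0 -> S7 -> S25 -> S10 -> S26 -> S16 -> S8 -> S21 -> S28 -> S22 -> S10
S10 first seen at step 3, revisited at step 10.
Cycle length = 10 - 3 = 7

7


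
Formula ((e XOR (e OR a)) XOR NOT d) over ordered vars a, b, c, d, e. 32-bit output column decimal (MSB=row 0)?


Formula: ((e XOR (e OR a)) XOR NOT d) over a, b, c, d, e (32 rows)
Evaluate each row (bits = a,b,c,d,e, MSB first):
  row 0 [00000]: ((0 XOR (0 OR 0)) XOR NOT 0) -> 1
  row 1 [00001]: ((1 XOR (1 OR 0)) XOR NOT 0) -> 1
  row 2 [00010]: ((0 XOR (0 OR 0)) XOR NOT 1) -> 0
  row 3 [00011]: ((1 XOR (1 OR 0)) XOR NOT 1) -> 0
  row 4 [00100]: ((0 XOR (0 OR 0)) XOR NOT 0) -> 1
  row 5 [00101]: ((1 XOR (1 OR 0)) XOR NOT 0) -> 1
  row 6 [00110]: ((0 XOR (0 OR 0)) XOR NOT 1) -> 0
  row 7 [00111]: ((1 XOR (1 OR 0)) XOR NOT 1) -> 0
  row 8 [01000]: ((0 XOR (0 OR 0)) XOR NOT 0) -> 1
  row 9 [01001]: ((1 XOR (1 OR 0)) XOR NOT 0) -> 1
  row 10 [01010]: ((0 XOR (0 OR 0)) XOR NOT 1) -> 0
  row 11 [01011]: ((1 XOR (1 OR 0)) XOR NOT 1) -> 0
  row 12 [01100]: ((0 XOR (0 OR 0)) XOR NOT 0) -> 1
  row 13 [01101]: ((1 XOR (1 OR 0)) XOR NOT 0) -> 1
  row 14 [01110]: ((0 XOR (0 OR 0)) XOR NOT 1) -> 0
  row 15 [01111]: ((1 XOR (1 OR 0)) XOR NOT 1) -> 0
  row 16 [10000]: ((0 XOR (0 OR 1)) XOR NOT 0) -> 0
  row 17 [10001]: ((1 XOR (1 OR 1)) XOR NOT 0) -> 1
  row 18 [10010]: ((0 XOR (0 OR 1)) XOR NOT 1) -> 1
  row 19 [10011]: ((1 XOR (1 OR 1)) XOR NOT 1) -> 0
  row 20 [10100]: ((0 XOR (0 OR 1)) XOR NOT 0) -> 0
  row 21 [10101]: ((1 XOR (1 OR 1)) XOR NOT 0) -> 1
  row 22 [10110]: ((0 XOR (0 OR 1)) XOR NOT 1) -> 1
  row 23 [10111]: ((1 XOR (1 OR 1)) XOR NOT 1) -> 0
  row 24 [11000]: ((0 XOR (0 OR 1)) XOR NOT 0) -> 0
  row 25 [11001]: ((1 XOR (1 OR 1)) XOR NOT 0) -> 1
  row 26 [11010]: ((0 XOR (0 OR 1)) XOR NOT 1) -> 1
  row 27 [11011]: ((1 XOR (1 OR 1)) XOR NOT 1) -> 0
  row 28 [11100]: ((0 XOR (0 OR 1)) XOR NOT 0) -> 0
  row 29 [11101]: ((1 XOR (1 OR 1)) XOR NOT 0) -> 1
  row 30 [11110]: ((0 XOR (0 OR 1)) XOR NOT 1) -> 1
  row 31 [11111]: ((1 XOR (1 OR 1)) XOR NOT 1) -> 0
Full result column, 4 rows per line (a,b,c fixed per line; d,e runs 00..11 left to right):
  rows 0-3 [a,b,c=000]: 1100  = hex C
  rows 4-7 [a,b,c=001]: 1100  = hex C
  rows 8-11 [a,b,c=010]: 1100  = hex C
  rows 12-15 [a,b,c=011]: 1100  = hex C
  rows 16-19 [a,b,c=100]: 0110  = hex 6
  rows 20-23 [a,b,c=101]: 0110  = hex 6
  rows 24-27 [a,b,c=110]: 0110  = hex 6
  rows 28-31 [a,b,c=111]: 0110  = hex 6
Output column (row 0 .. row 31) = 11001100110011000110011001100110
Output column grouped in 4s = 1100 1100 1100 1100 0110 0110 0110 0110 = 0xCCCC6666
Convert to decimal digit by digit (value = value*16 + digit):
  C -> 12
  12*16 + 12 (C) = 204
  204*16 + 12 (C) = 3276
  3276*16 + 12 (C) = 52428
  52428*16 + 6 = 838854
  838854*16 + 6 = 13421670
  13421670*16 + 6 = 214746726
  214746726*16 + 6 = 3435947622
Decimal = 3435947622

3435947622


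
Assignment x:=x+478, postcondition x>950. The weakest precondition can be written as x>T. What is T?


Formula: wp(x:=E, P) = P[E/x] (substitute E for x in postcondition)
Step 1: Postcondition: x>950
Step 2: Substitute x+478 for x: x+478>950
Step 3: Solve for x: x > 950-478 = 472

472


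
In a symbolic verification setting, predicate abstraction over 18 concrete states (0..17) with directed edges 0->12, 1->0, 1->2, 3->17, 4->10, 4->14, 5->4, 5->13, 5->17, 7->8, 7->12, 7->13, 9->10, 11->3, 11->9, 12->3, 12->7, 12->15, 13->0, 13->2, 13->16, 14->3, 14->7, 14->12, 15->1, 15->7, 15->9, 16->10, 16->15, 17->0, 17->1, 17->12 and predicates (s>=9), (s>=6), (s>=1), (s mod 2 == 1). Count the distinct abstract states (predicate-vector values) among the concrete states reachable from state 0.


BFS from 0:
Concrete reachable: {0, 1, 2, 3, 7, 8, 9, 10, 12, 13, 15, 16, 17}
Abstract via predicates (s>=9), (s>=6), (s>=1), (s mod 2 == 1):
  (0,0,0,0) <- {0}
  (0,0,1,0) <- {2}
  (0,0,1,1) <- {1, 3}
  (0,1,1,0) <- {8}
  (0,1,1,1) <- {7}
  (1,1,1,0) <- {10, 12, 16}
  (1,1,1,1) <- {9, 13, 15, 17}
Distinct abstract states = 7

7


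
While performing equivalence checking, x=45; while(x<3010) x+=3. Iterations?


Step 1: x goes from 45 toward 3010 by 3; the body runs while x<3010, so iterations = ceil((bound-start)/step)
Step 2: Distance=2965
Step 3: ceil(2965/3)=989

989


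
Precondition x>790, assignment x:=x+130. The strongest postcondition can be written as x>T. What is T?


Formula: sp(P, x:=E) = exists old_x. (x = E[old_x/x]) AND P[old_x/x] (old_x is the value of x before the assignment; eliminate old_x by solving x = E[old_x/x] for old_x)
Step 1: Precondition P: x>790, i.e. old_x > 790
Step 2: Assignment gives x = old_x + 130, so old_x = x - 130
Step 3: Substitute into P: x - 130 > 790
Step 4: Simplify: x > 790+130 = 920

920


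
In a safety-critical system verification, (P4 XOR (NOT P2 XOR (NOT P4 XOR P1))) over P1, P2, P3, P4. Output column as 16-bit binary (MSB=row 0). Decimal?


Formula: (P4 XOR (NOT P2 XOR (NOT P4 XOR P1))) over P1, P2, P3, P4 (16 rows)
Evaluate each row (bits = P1,P2,P3,P4, MSB first):
  row 0 [0000]: (0 XOR (NOT 0 XOR (NOT 0 XOR 0))) -> 0
  row 1 [0001]: (1 XOR (NOT 0 XOR (NOT 1 XOR 0))) -> 0
  row 2 [0010]: (0 XOR (NOT 0 XOR (NOT 0 XOR 0))) -> 0
  row 3 [0011]: (1 XOR (NOT 0 XOR (NOT 1 XOR 0))) -> 0
  row 4 [0100]: (0 XOR (NOT 1 XOR (NOT 0 XOR 0))) -> 1
  row 5 [0101]: (1 XOR (NOT 1 XOR (NOT 1 XOR 0))) -> 1
  row 6 [0110]: (0 XOR (NOT 1 XOR (NOT 0 XOR 0))) -> 1
  row 7 [0111]: (1 XOR (NOT 1 XOR (NOT 1 XOR 0))) -> 1
  row 8 [1000]: (0 XOR (NOT 0 XOR (NOT 0 XOR 1))) -> 1
  row 9 [1001]: (1 XOR (NOT 0 XOR (NOT 1 XOR 1))) -> 1
  row 10 [1010]: (0 XOR (NOT 0 XOR (NOT 0 XOR 1))) -> 1
  row 11 [1011]: (1 XOR (NOT 0 XOR (NOT 1 XOR 1))) -> 1
  row 12 [1100]: (0 XOR (NOT 1 XOR (NOT 0 XOR 1))) -> 0
  row 13 [1101]: (1 XOR (NOT 1 XOR (NOT 1 XOR 1))) -> 0
  row 14 [1110]: (0 XOR (NOT 1 XOR (NOT 0 XOR 1))) -> 0
  row 15 [1111]: (1 XOR (NOT 1 XOR (NOT 1 XOR 1))) -> 0
Full result column, 4 rows per line (P1,P2 fixed per line; P3,P4 runs 00..11 left to right):
  rows 0-3 [P1,P2=00]: 0000  = hex 0
  rows 4-7 [P1,P2=01]: 1111  = hex F
  rows 8-11 [P1,P2=10]: 1111  = hex F
  rows 12-15 [P1,P2=11]: 0000  = hex 0
Output column (row 0 .. row 15) = 0000111111110000
Output column grouped in 4s = 0000 1111 1111 0000 = 0x0FF0
Convert to decimal digit by digit (value = value*16 + digit):
  0 -> 0
  0*16 + 15 (F) = 15
  15*16 + 15 (F) = 255
  255*16 + 0 = 4080
Decimal = 4080

4080


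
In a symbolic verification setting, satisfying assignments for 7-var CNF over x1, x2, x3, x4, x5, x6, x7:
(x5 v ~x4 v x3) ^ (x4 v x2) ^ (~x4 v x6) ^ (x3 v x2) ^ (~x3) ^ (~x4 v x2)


CNF with 6 clauses over 7 vars (128 assignments).
An assignment satisfies CNF iff every clause has >=1 true literal.
Check each row (bits = x1,x2,x3,x4,x5,x6,x7; clause T/F shown):
  row 0 [0000000]: clauses=TFTFTT -> 0
  row 1 [0000001]: clauses=TFTFTT -> 0
  row 2 [0000010]: clauses=TFTFTT -> 0
  row 3 [0000011]: clauses=TFTFTT -> 0
  row 4 [0000100]: clauses=TFTFTT -> 0
  (every remaining row is evaluated the same way; all 128 results are listed next)
Full result column, 8 rows per line (x1,x2,x3,x4 fixed per line; x5,x6,x7 runs 000..111 left to right):
  rows 0-7 [x1,x2,x3,x4=0000]: 00000000  (ones: 0)
  rows 8-15 [x1,x2,x3,x4=0001]: 00000000  (ones: 0)
  rows 16-23 [x1,x2,x3,x4=0010]: 00000000  (ones: 0)
  rows 24-31 [x1,x2,x3,x4=0011]: 00000000  (ones: 0)
  rows 32-39 [x1,x2,x3,x4=0100]: 11111111  (ones: 8)
  rows 40-47 [x1,x2,x3,x4=0101]: 00000011  (ones: 2)
  rows 48-55 [x1,x2,x3,x4=0110]: 00000000  (ones: 0)
  rows 56-63 [x1,x2,x3,x4=0111]: 00000000  (ones: 0)
  rows 64-71 [x1,x2,x3,x4=1000]: 00000000  (ones: 0)
  rows 72-79 [x1,x2,x3,x4=1001]: 00000000  (ones: 0)
  rows 80-87 [x1,x2,x3,x4=1010]: 00000000  (ones: 0)
  rows 88-95 [x1,x2,x3,x4=1011]: 00000000  (ones: 0)
  rows 96-103 [x1,x2,x3,x4=1100]: 11111111  (ones: 8)
  rows 104-111 [x1,x2,x3,x4=1101]: 00000011  (ones: 2)
  rows 112-119 [x1,x2,x3,x4=1110]: 00000000  (ones: 0)
  rows 120-127 [x1,x2,x3,x4=1111]: 00000000  (ones: 0)
Satisfying assignments = 0+0+0+0+8+2+0+0+0+0+0+0+8+2+0+0 = 20

20


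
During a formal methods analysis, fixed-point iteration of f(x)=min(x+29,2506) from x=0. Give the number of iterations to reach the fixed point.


Step 1: x=0, cap=2506, increment=29
Step 2: x grows by 29 each step until capped at 2506; fixed point is x=2506
Step 3: iterations = ceil(2506/29) = 87

87


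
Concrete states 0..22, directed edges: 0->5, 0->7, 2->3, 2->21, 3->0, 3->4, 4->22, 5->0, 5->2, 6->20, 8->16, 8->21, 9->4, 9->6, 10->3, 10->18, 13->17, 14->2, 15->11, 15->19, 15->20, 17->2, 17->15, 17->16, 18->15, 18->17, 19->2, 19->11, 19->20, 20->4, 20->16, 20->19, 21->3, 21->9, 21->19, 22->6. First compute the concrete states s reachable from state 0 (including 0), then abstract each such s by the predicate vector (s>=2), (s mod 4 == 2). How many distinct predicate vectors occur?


BFS from 0:
Concrete reachable: {0, 2, 3, 4, 5, 6, 7, 9, 11, 16, 19, 20, 21, 22}
Abstract via predicates (s>=2), (s mod 4 == 2):
  (0,0) <- {0}
  (1,0) <- {3, 4, 5, 7, 9, 11, 16, 19, 20, 21}
  (1,1) <- {2, 6, 22}
Distinct abstract states = 3

3


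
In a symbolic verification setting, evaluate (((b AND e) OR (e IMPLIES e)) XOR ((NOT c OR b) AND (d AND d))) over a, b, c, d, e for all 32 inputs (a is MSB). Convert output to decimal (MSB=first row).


Formula: (((b AND e) OR (e IMPLIES e)) XOR ((NOT c OR b) AND (d AND d))) over a, b, c, d, e (32 rows)
Evaluate each row (bits = a,b,c,d,e, MSB first):
  row 0 [00000]: (((0 AND 0) OR (0 IMPLIES 0)) XOR ((NOT 0 OR 0) AND (0 AND 0))) -> 1
  row 1 [00001]: (((0 AND 1) OR (1 IMPLIES 1)) XOR ((NOT 0 OR 0) AND (0 AND 0))) -> 1
  row 2 [00010]: (((0 AND 0) OR (0 IMPLIES 0)) XOR ((NOT 0 OR 0) AND (1 AND 1))) -> 0
  row 3 [00011]: (((0 AND 1) OR (1 IMPLIES 1)) XOR ((NOT 0 OR 0) AND (1 AND 1))) -> 0
  row 4 [00100]: (((0 AND 0) OR (0 IMPLIES 0)) XOR ((NOT 1 OR 0) AND (0 AND 0))) -> 1
  row 5 [00101]: (((0 AND 1) OR (1 IMPLIES 1)) XOR ((NOT 1 OR 0) AND (0 AND 0))) -> 1
  row 6 [00110]: (((0 AND 0) OR (0 IMPLIES 0)) XOR ((NOT 1 OR 0) AND (1 AND 1))) -> 1
  row 7 [00111]: (((0 AND 1) OR (1 IMPLIES 1)) XOR ((NOT 1 OR 0) AND (1 AND 1))) -> 1
  row 8 [01000]: (((1 AND 0) OR (0 IMPLIES 0)) XOR ((NOT 0 OR 1) AND (0 AND 0))) -> 1
  row 9 [01001]: (((1 AND 1) OR (1 IMPLIES 1)) XOR ((NOT 0 OR 1) AND (0 AND 0))) -> 1
  row 10 [01010]: (((1 AND 0) OR (0 IMPLIES 0)) XOR ((NOT 0 OR 1) AND (1 AND 1))) -> 0
  row 11 [01011]: (((1 AND 1) OR (1 IMPLIES 1)) XOR ((NOT 0 OR 1) AND (1 AND 1))) -> 0
  row 12 [01100]: (((1 AND 0) OR (0 IMPLIES 0)) XOR ((NOT 1 OR 1) AND (0 AND 0))) -> 1
  row 13 [01101]: (((1 AND 1) OR (1 IMPLIES 1)) XOR ((NOT 1 OR 1) AND (0 AND 0))) -> 1
  row 14 [01110]: (((1 AND 0) OR (0 IMPLIES 0)) XOR ((NOT 1 OR 1) AND (1 AND 1))) -> 0
  row 15 [01111]: (((1 AND 1) OR (1 IMPLIES 1)) XOR ((NOT 1 OR 1) AND (1 AND 1))) -> 0
  row 16 [10000]: (((0 AND 0) OR (0 IMPLIES 0)) XOR ((NOT 0 OR 0) AND (0 AND 0))) -> 1
  row 17 [10001]: (((0 AND 1) OR (1 IMPLIES 1)) XOR ((NOT 0 OR 0) AND (0 AND 0))) -> 1
  row 18 [10010]: (((0 AND 0) OR (0 IMPLIES 0)) XOR ((NOT 0 OR 0) AND (1 AND 1))) -> 0
  row 19 [10011]: (((0 AND 1) OR (1 IMPLIES 1)) XOR ((NOT 0 OR 0) AND (1 AND 1))) -> 0
  row 20 [10100]: (((0 AND 0) OR (0 IMPLIES 0)) XOR ((NOT 1 OR 0) AND (0 AND 0))) -> 1
  row 21 [10101]: (((0 AND 1) OR (1 IMPLIES 1)) XOR ((NOT 1 OR 0) AND (0 AND 0))) -> 1
  row 22 [10110]: (((0 AND 0) OR (0 IMPLIES 0)) XOR ((NOT 1 OR 0) AND (1 AND 1))) -> 1
  row 23 [10111]: (((0 AND 1) OR (1 IMPLIES 1)) XOR ((NOT 1 OR 0) AND (1 AND 1))) -> 1
  row 24 [11000]: (((1 AND 0) OR (0 IMPLIES 0)) XOR ((NOT 0 OR 1) AND (0 AND 0))) -> 1
  row 25 [11001]: (((1 AND 1) OR (1 IMPLIES 1)) XOR ((NOT 0 OR 1) AND (0 AND 0))) -> 1
  row 26 [11010]: (((1 AND 0) OR (0 IMPLIES 0)) XOR ((NOT 0 OR 1) AND (1 AND 1))) -> 0
  row 27 [11011]: (((1 AND 1) OR (1 IMPLIES 1)) XOR ((NOT 0 OR 1) AND (1 AND 1))) -> 0
  row 28 [11100]: (((1 AND 0) OR (0 IMPLIES 0)) XOR ((NOT 1 OR 1) AND (0 AND 0))) -> 1
  row 29 [11101]: (((1 AND 1) OR (1 IMPLIES 1)) XOR ((NOT 1 OR 1) AND (0 AND 0))) -> 1
  row 30 [11110]: (((1 AND 0) OR (0 IMPLIES 0)) XOR ((NOT 1 OR 1) AND (1 AND 1))) -> 0
  row 31 [11111]: (((1 AND 1) OR (1 IMPLIES 1)) XOR ((NOT 1 OR 1) AND (1 AND 1))) -> 0
Full result column, 4 rows per line (a,b,c fixed per line; d,e runs 00..11 left to right):
  rows 0-3 [a,b,c=000]: 1100  = hex C
  rows 4-7 [a,b,c=001]: 1111  = hex F
  rows 8-11 [a,b,c=010]: 1100  = hex C
  rows 12-15 [a,b,c=011]: 1100  = hex C
  rows 16-19 [a,b,c=100]: 1100  = hex C
  rows 20-23 [a,b,c=101]: 1111  = hex F
  rows 24-27 [a,b,c=110]: 1100  = hex C
  rows 28-31 [a,b,c=111]: 1100  = hex C
Output column (row 0 .. row 31) = 11001111110011001100111111001100
Output column grouped in 4s = 1100 1111 1100 1100 1100 1111 1100 1100 = 0xCFCCCFCC
Convert to decimal digit by digit (value = value*16 + digit):
  C -> 12
  12*16 + 15 (F) = 207
  207*16 + 12 (C) = 3324
  3324*16 + 12 (C) = 53196
  53196*16 + 12 (C) = 851148
  851148*16 + 15 (F) = 13618383
  13618383*16 + 12 (C) = 217894140
  217894140*16 + 12 (C) = 3486306252
Decimal = 3486306252

3486306252


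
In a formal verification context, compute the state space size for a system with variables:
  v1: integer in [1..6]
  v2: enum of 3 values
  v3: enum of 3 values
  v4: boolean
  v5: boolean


State space = product of domain sizes of all variables.
Domain sizes:
  v1 (integer in [1..6]): 6
  v2 (enum of 3 values): 3
  v3 (enum of 3 values): 3
  v4 (boolean): 2
  v5 (boolean): 2
Product = 6 * 3 * 3 * 2 * 2 = 216

216


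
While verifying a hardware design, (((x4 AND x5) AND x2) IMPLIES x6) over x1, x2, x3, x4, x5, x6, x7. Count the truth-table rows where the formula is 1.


Formula: (((x4 AND x5) AND x2) IMPLIES x6) over 7 vars (128 rows)
Evaluate each row (x1, x2, x3, x4, x5, x6, x7 as bits, MSB first):
  row 0 [0000000]: (((0 AND 0) AND 0) IMPLIES 0) -> 1
  row 1 [0000001]: (((0 AND 0) AND 0) IMPLIES 0) -> 1
  row 2 [0000010]: (((0 AND 0) AND 0) IMPLIES 1) -> 1
  row 3 [0000011]: (((0 AND 0) AND 0) IMPLIES 1) -> 1
  row 4 [0000100]: (((0 AND 1) AND 0) IMPLIES 0) -> 1
  (every remaining row is evaluated the same way; all 128 results are listed next)
Full result column, 8 rows per line (x1,x2,x3,x4 fixed per line; x5,x6,x7 runs 000..111 left to right):
  rows 0-7 [x1,x2,x3,x4=0000]: 11111111  (ones: 8)
  rows 8-15 [x1,x2,x3,x4=0001]: 11111111  (ones: 8)
  rows 16-23 [x1,x2,x3,x4=0010]: 11111111  (ones: 8)
  rows 24-31 [x1,x2,x3,x4=0011]: 11111111  (ones: 8)
  rows 32-39 [x1,x2,x3,x4=0100]: 11111111  (ones: 8)
  rows 40-47 [x1,x2,x3,x4=0101]: 11110011  (ones: 6)
  rows 48-55 [x1,x2,x3,x4=0110]: 11111111  (ones: 8)
  rows 56-63 [x1,x2,x3,x4=0111]: 11110011  (ones: 6)
  rows 64-71 [x1,x2,x3,x4=1000]: 11111111  (ones: 8)
  rows 72-79 [x1,x2,x3,x4=1001]: 11111111  (ones: 8)
  rows 80-87 [x1,x2,x3,x4=1010]: 11111111  (ones: 8)
  rows 88-95 [x1,x2,x3,x4=1011]: 11111111  (ones: 8)
  rows 96-103 [x1,x2,x3,x4=1100]: 11111111  (ones: 8)
  rows 104-111 [x1,x2,x3,x4=1101]: 11110011  (ones: 6)
  rows 112-119 [x1,x2,x3,x4=1110]: 11111111  (ones: 8)
  rows 120-127 [x1,x2,x3,x4=1111]: 11110011  (ones: 6)
Count of 1-rows = 8+8+8+8+8+6+8+6+8+8+8+8+8+6+8+6 = 120

120


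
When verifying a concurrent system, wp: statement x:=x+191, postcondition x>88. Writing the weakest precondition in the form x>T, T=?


Formula: wp(x:=E, P) = P[E/x] (substitute E for x in postcondition)
Step 1: Postcondition: x>88
Step 2: Substitute x+191 for x: x+191>88
Step 3: Solve for x: x > 88-191 = -103

-103


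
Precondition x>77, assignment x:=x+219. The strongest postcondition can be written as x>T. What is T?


Formula: sp(P, x:=E) = exists old_x. (x = E[old_x/x]) AND P[old_x/x] (old_x is the value of x before the assignment; eliminate old_x by solving x = E[old_x/x] for old_x)
Step 1: Precondition P: x>77, i.e. old_x > 77
Step 2: Assignment gives x = old_x + 219, so old_x = x - 219
Step 3: Substitute into P: x - 219 > 77
Step 4: Simplify: x > 77+219 = 296

296


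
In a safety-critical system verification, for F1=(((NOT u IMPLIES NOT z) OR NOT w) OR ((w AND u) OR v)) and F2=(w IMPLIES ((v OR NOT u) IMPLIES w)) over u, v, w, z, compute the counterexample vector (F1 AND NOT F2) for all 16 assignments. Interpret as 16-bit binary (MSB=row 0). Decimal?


F1 = (((NOT u IMPLIES NOT z) OR NOT w) OR ((w AND u) OR v))
F2 = (w IMPLIES ((v OR NOT u) IMPLIES w))
Counterexample to F1=>F2 is where F1=1 and F2=0.
Evaluate each row (bits = u,v,w,z, MSB first):
  row 0 [0000]: F1=1 F2=1 -> F1&~F2 -> 0
  row 1 [0001]: F1=1 F2=1 -> F1&~F2 -> 0
  row 2 [0010]: F1=1 F2=1 -> F1&~F2 -> 0
  row 3 [0011]: F1=0 F2=1 -> F1&~F2 -> 0
  row 4 [0100]: F1=1 F2=1 -> F1&~F2 -> 0
  row 5 [0101]: F1=1 F2=1 -> F1&~F2 -> 0
  row 6 [0110]: F1=1 F2=1 -> F1&~F2 -> 0
  row 7 [0111]: F1=1 F2=1 -> F1&~F2 -> 0
  row 8 [1000]: F1=1 F2=1 -> F1&~F2 -> 0
  row 9 [1001]: F1=1 F2=1 -> F1&~F2 -> 0
  row 10 [1010]: F1=1 F2=1 -> F1&~F2 -> 0
  row 11 [1011]: F1=1 F2=1 -> F1&~F2 -> 0
  row 12 [1100]: F1=1 F2=1 -> F1&~F2 -> 0
  row 13 [1101]: F1=1 F2=1 -> F1&~F2 -> 0
  row 14 [1110]: F1=1 F2=1 -> F1&~F2 -> 0
  row 15 [1111]: F1=1 F2=1 -> F1&~F2 -> 0
Full result column, 4 rows per line (u,v fixed per line; w,z runs 00..11 left to right):
  rows 0-3 [u,v=00]: 0000  = hex 0
  rows 4-7 [u,v=01]: 0000  = hex 0
  rows 8-11 [u,v=10]: 0000  = hex 0
  rows 12-15 [u,v=11]: 0000  = hex 0
Counterexample vector (row 0 .. row 15) = 0000000000000000
Output column grouped in 4s = 0000 0000 0000 0000 = 0x0000
Convert to decimal digit by digit (value = value*16 + digit):
  0 -> 0
  0*16 + 0 = 0
  0*16 + 0 = 0
  0*16 + 0 = 0
Decimal = 0

0


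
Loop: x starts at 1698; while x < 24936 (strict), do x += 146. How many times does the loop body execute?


Step 1: x goes from 1698 toward 24936 by 146; the body runs while x<24936, so iterations = ceil((bound-start)/step)
Step 2: Distance=23238
Step 3: ceil(23238/146)=160

160


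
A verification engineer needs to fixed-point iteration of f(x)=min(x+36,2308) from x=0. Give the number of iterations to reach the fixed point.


Step 1: x=0, cap=2308, increment=36
Step 2: x grows by 36 each step until capped at 2308; fixed point is x=2308
Step 3: iterations = ceil(2308/36) = 65

65


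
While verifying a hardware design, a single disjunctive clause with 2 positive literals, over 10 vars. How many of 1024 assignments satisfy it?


Step 1: Total=2^10=1024
Step 2: Unsat when all 2 false: 2^8=256
Step 3: Sat=1024-256=768

768


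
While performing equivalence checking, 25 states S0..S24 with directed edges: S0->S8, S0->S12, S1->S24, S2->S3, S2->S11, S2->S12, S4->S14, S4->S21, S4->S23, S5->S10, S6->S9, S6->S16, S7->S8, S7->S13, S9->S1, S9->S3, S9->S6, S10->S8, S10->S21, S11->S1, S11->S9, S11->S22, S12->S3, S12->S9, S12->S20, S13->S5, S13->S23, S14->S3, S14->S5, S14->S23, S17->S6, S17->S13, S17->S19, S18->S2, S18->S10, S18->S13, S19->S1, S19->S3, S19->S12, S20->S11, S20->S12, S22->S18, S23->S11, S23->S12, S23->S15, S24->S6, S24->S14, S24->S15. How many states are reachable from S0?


BFS from S0:
  layer 0: {S0}
  layer 1: {S8, S12}
  layer 2: {S3, S9, S20}
  layer 3: {S1, S6, S11}
  layer 4: {S16, S22, S24}
  layer 5: {S14, S15, S18}
  layer 6: {S2, S5, S10, S13, S23}
  layer 7: {S21}
Reachable set: {S0, S1, S2, S3, S5, S6, S8, S9, S10, S11, S12, S13, S14, S15, S16, S18, S20, S21, S22, S23, S24}
Count = 21

21


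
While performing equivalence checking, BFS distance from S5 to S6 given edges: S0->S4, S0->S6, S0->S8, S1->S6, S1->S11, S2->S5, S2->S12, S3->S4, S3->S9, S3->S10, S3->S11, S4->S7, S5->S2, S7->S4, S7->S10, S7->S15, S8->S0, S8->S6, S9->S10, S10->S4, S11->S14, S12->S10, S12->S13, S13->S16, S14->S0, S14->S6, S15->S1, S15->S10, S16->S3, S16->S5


BFS layer-by-layer from S5:
  dist 0: {S5}
  dist 1: {S2}
  dist 2: {S12}
  dist 3: {S10, S13}
  dist 4: {S4, S16}
  dist 5: {S3, S7}
  dist 6: {S9, S11, S15}
  dist 7: {S1, S14}
  dist 8: {S0, S6}
  -> S6 reached at distance 8
Shortest path length = 8

8


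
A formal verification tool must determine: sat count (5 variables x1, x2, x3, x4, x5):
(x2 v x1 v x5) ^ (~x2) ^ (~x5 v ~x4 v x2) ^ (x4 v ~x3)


CNF with 4 clauses over 5 vars (32 assignments).
An assignment satisfies CNF iff every clause has >=1 true literal.
Check each row (bits = x1,x2,x3,x4,x5; clause T/F shown):
  row 0 [00000]: clauses=FTTT -> 0
  row 1 [00001]: clauses=TTTT -> 1
  row 2 [00010]: clauses=FTTT -> 0
  row 3 [00011]: clauses=TTFT -> 0
  row 4 [00100]: clauses=FTTF -> 0
  row 5 [00101]: clauses=TTTF -> 0
  row 6 [00110]: clauses=FTTT -> 0
  row 7 [00111]: clauses=TTFT -> 0
  row 8 [01000]: clauses=TFTT -> 0
  row 9 [01001]: clauses=TFTT -> 0
  row 10 [01010]: clauses=TFTT -> 0
  row 11 [01011]: clauses=TFTT -> 0
  row 12 [01100]: clauses=TFTF -> 0
  row 13 [01101]: clauses=TFTF -> 0
  row 14 [01110]: clauses=TFTT -> 0
  row 15 [01111]: clauses=TFTT -> 0
  row 16 [10000]: clauses=TTTT -> 1
  row 17 [10001]: clauses=TTTT -> 1
  row 18 [10010]: clauses=TTTT -> 1
  row 19 [10011]: clauses=TTFT -> 0
  row 20 [10100]: clauses=TTTF -> 0
  row 21 [10101]: clauses=TTTF -> 0
  row 22 [10110]: clauses=TTTT -> 1
  row 23 [10111]: clauses=TTFT -> 0
  row 24 [11000]: clauses=TFTT -> 0
  row 25 [11001]: clauses=TFTT -> 0
  row 26 [11010]: clauses=TFTT -> 0
  row 27 [11011]: clauses=TFTT -> 0
  row 28 [11100]: clauses=TFTF -> 0
  row 29 [11101]: clauses=TFTF -> 0
  row 30 [11110]: clauses=TFTT -> 0
  row 31 [11111]: clauses=TFTT -> 0
Full result column, 8 rows per line (x1,x2 fixed per line; x3,x4,x5 runs 000..111 left to right):
  rows 0-7 [x1,x2=00]: 01000000  (ones: 1)
  rows 8-15 [x1,x2=01]: 00000000  (ones: 0)
  rows 16-23 [x1,x2=10]: 11100010  (ones: 4)
  rows 24-31 [x1,x2=11]: 00000000  (ones: 0)
Satisfying assignments = 1+0+4+0 = 5

5


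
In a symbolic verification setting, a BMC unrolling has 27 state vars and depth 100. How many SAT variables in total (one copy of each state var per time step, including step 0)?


BMC unrolls to depth k, creating one copy of each state var for steps 0..k.
Step count = 100 + 1 = 101 (steps 0 through 100)
Vars per step = 27
Total = 27 * 101 = 2727

2727


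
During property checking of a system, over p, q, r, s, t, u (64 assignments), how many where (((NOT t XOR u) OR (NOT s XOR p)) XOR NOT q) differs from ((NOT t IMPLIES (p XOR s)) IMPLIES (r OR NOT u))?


F1 = (((NOT t XOR u) OR (NOT s XOR p)) XOR NOT q)
F2 = ((NOT t IMPLIES (p XOR s)) IMPLIES (r OR NOT u))
Evaluate both on each of 64 rows (bits = p,q,r,s,t,u):
  row 0 [000000]: F1=0 F2=1 (differ) -> 1
  row 1 [000001]: F1=0 F2=1 (differ) -> 1
  row 2 [000010]: F1=0 F2=1 (differ) -> 1
  row 3 [000011]: F1=0 F2=0 -> 0
  row 4 [000100]: F1=0 F2=1 (differ) -> 1
  (every remaining row is evaluated the same way; all 64 results are listed next)
Full result column, 8 rows per line (p,q,r fixed per line; s,t,u runs 000..111 left to right):
  rows 0-7 [p,q,r=000]: 11101100  (ones: 5)
  rows 8-15 [p,q,r=001]: 11111001  (ones: 6)
  rows 16-23 [p,q,r=010]: 00010011  (ones: 3)
  rows 24-31 [p,q,r=011]: 00000110  (ones: 2)
  rows 32-39 [p,q,r=100]: 11001110  (ones: 5)
  rows 40-47 [p,q,r=101]: 10011111  (ones: 6)
  rows 48-55 [p,q,r=110]: 00110001  (ones: 3)
  rows 56-63 [p,q,r=111]: 01100000  (ones: 2)
Disagreements = 5+6+3+2+5+6+3+2 = 32

32


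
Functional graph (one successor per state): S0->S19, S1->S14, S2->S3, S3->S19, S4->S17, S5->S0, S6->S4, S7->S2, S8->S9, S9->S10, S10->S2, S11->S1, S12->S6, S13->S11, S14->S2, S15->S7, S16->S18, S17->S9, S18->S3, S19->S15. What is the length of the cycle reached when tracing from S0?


Trace from S0 until a state repeats:
  S0 -> S19 -> S15 -> S7 -> S2 -> S3 -> S19
S19 first seen at step 1, revisited at step 6.
Cycle length = 6 - 1 = 5

5


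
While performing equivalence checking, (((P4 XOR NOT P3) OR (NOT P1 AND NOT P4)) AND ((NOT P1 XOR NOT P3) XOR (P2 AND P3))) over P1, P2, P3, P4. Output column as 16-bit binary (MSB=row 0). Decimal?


Formula: (((P4 XOR NOT P3) OR (NOT P1 AND NOT P4)) AND ((NOT P1 XOR NOT P3) XOR (P2 AND P3))) over P1, P2, P3, P4 (16 rows)
Evaluate each row (bits = P1,P2,P3,P4, MSB first):
  row 0 [0000]: (((0 XOR NOT 0) OR (NOT 0 AND NOT 0)) AND ((NOT 0 XOR NOT 0) XOR (0 AND 0))) -> 0
  row 1 [0001]: (((1 XOR NOT 0) OR (NOT 0 AND NOT 1)) AND ((NOT 0 XOR NOT 0) XOR (0 AND 0))) -> 0
  row 2 [0010]: (((0 XOR NOT 1) OR (NOT 0 AND NOT 0)) AND ((NOT 0 XOR NOT 1) XOR (0 AND 1))) -> 1
  row 3 [0011]: (((1 XOR NOT 1) OR (NOT 0 AND NOT 1)) AND ((NOT 0 XOR NOT 1) XOR (0 AND 1))) -> 1
  row 4 [0100]: (((0 XOR NOT 0) OR (NOT 0 AND NOT 0)) AND ((NOT 0 XOR NOT 0) XOR (1 AND 0))) -> 0
  row 5 [0101]: (((1 XOR NOT 0) OR (NOT 0 AND NOT 1)) AND ((NOT 0 XOR NOT 0) XOR (1 AND 0))) -> 0
  row 6 [0110]: (((0 XOR NOT 1) OR (NOT 0 AND NOT 0)) AND ((NOT 0 XOR NOT 1) XOR (1 AND 1))) -> 0
  row 7 [0111]: (((1 XOR NOT 1) OR (NOT 0 AND NOT 1)) AND ((NOT 0 XOR NOT 1) XOR (1 AND 1))) -> 0
  row 8 [1000]: (((0 XOR NOT 0) OR (NOT 1 AND NOT 0)) AND ((NOT 1 XOR NOT 0) XOR (0 AND 0))) -> 1
  row 9 [1001]: (((1 XOR NOT 0) OR (NOT 1 AND NOT 1)) AND ((NOT 1 XOR NOT 0) XOR (0 AND 0))) -> 0
  row 10 [1010]: (((0 XOR NOT 1) OR (NOT 1 AND NOT 0)) AND ((NOT 1 XOR NOT 1) XOR (0 AND 1))) -> 0
  row 11 [1011]: (((1 XOR NOT 1) OR (NOT 1 AND NOT 1)) AND ((NOT 1 XOR NOT 1) XOR (0 AND 1))) -> 0
  row 12 [1100]: (((0 XOR NOT 0) OR (NOT 1 AND NOT 0)) AND ((NOT 1 XOR NOT 0) XOR (1 AND 0))) -> 1
  row 13 [1101]: (((1 XOR NOT 0) OR (NOT 1 AND NOT 1)) AND ((NOT 1 XOR NOT 0) XOR (1 AND 0))) -> 0
  row 14 [1110]: (((0 XOR NOT 1) OR (NOT 1 AND NOT 0)) AND ((NOT 1 XOR NOT 1) XOR (1 AND 1))) -> 0
  row 15 [1111]: (((1 XOR NOT 1) OR (NOT 1 AND NOT 1)) AND ((NOT 1 XOR NOT 1) XOR (1 AND 1))) -> 1
Full result column, 4 rows per line (P1,P2 fixed per line; P3,P4 runs 00..11 left to right):
  rows 0-3 [P1,P2=00]: 0011  = hex 3
  rows 4-7 [P1,P2=01]: 0000  = hex 0
  rows 8-11 [P1,P2=10]: 1000  = hex 8
  rows 12-15 [P1,P2=11]: 1001  = hex 9
Output column (row 0 .. row 15) = 0011000010001001
Output column grouped in 4s = 0011 0000 1000 1001 = 0x3089
Convert to decimal digit by digit (value = value*16 + digit):
  3 -> 3
  3*16 + 0 = 48
  48*16 + 8 = 776
  776*16 + 9 = 12425
Decimal = 12425

12425


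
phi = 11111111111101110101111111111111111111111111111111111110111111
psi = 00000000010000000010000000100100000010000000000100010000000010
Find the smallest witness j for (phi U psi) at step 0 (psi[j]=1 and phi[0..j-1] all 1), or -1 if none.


(phi U psi) at 0: need smallest j with psi[j]=1 and phi[i]=1 for all i in [0,j).
Scan from step 0:
  step 0: phi=1, psi=0 -> continue
  step 1: phi=1, psi=0 -> continue
  step 2: phi=1, psi=0 -> continue
  step 3: phi=1, psi=0 -> continue
  step 9: psi=1 and phi held for [0,9) -> witness found
Witness step = 9

9


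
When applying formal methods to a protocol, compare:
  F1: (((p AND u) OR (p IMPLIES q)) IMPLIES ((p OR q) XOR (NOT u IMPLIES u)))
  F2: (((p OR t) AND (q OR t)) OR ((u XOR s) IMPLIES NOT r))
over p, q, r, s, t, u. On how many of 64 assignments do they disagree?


F1 = (((p AND u) OR (p IMPLIES q)) IMPLIES ((p OR q) XOR (NOT u IMPLIES u)))
F2 = (((p OR t) AND (q OR t)) OR ((u XOR s) IMPLIES NOT r))
Evaluate both on each of 64 rows (bits = p,q,r,s,t,u):
  row 0 [000000]: F1=0 F2=1 (differ) -> 1
  row 1 [000001]: F1=1 F2=1 -> 0
  row 2 [000010]: F1=0 F2=1 (differ) -> 1
  row 3 [000011]: F1=1 F2=1 -> 0
  row 4 [000100]: F1=0 F2=1 (differ) -> 1
  (every remaining row is evaluated the same way; all 64 results are listed next)
Full result column, 8 rows per line (p,q,r fixed per line; s,t,u runs 000..111 left to right):
  rows 0-7 [p,q,r=000]: 10101010  (ones: 4)
  rows 8-15 [p,q,r=001]: 11100010  (ones: 4)
  rows 16-23 [p,q,r=010]: 01010101  (ones: 4)
  rows 24-31 [p,q,r=011]: 00011101  (ones: 4)
  rows 32-39 [p,q,r=100]: 01010101  (ones: 4)
  rows 40-47 [p,q,r=101]: 00011101  (ones: 4)
  rows 48-55 [p,q,r=110]: 01010101  (ones: 4)
  rows 56-63 [p,q,r=111]: 01010101  (ones: 4)
Disagreements = 4+4+4+4+4+4+4+4 = 32

32


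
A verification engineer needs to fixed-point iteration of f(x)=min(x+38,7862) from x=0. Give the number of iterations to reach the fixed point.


Step 1: x=0, cap=7862, increment=38
Step 2: x grows by 38 each step until capped at 7862; fixed point is x=7862
Step 3: iterations = ceil(7862/38) = 207

207


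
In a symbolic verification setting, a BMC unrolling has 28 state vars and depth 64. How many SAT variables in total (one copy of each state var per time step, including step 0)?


BMC unrolls to depth k, creating one copy of each state var for steps 0..k.
Step count = 64 + 1 = 65 (steps 0 through 64)
Vars per step = 28
Total = 28 * 65 = 1820

1820


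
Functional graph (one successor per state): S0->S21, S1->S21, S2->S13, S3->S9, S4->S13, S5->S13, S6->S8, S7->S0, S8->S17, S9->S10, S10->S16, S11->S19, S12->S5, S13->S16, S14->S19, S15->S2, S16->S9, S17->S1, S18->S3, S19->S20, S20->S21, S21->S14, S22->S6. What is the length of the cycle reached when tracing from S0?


Trace from S0 until a state repeats:
  S0 -> S21 -> S14 -> S19 -> S20 -> S21
S21 first seen at step 1, revisited at step 5.
Cycle length = 5 - 1 = 4

4


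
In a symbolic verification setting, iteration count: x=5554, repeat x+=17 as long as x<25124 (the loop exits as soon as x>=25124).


Step 1: x goes from 5554 toward 25124 by 17; the body runs while x<25124, so iterations = ceil((bound-start)/step)
Step 2: Distance=19570
Step 3: ceil(19570/17)=1152

1152


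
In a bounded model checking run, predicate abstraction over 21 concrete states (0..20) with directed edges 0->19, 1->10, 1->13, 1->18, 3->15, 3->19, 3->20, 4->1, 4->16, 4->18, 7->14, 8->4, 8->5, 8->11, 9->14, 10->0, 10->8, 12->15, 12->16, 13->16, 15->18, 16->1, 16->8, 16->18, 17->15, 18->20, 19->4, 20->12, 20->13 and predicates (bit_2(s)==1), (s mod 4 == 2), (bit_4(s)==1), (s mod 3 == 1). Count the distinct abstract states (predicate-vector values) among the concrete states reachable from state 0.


BFS from 0:
Concrete reachable: {0, 1, 4, 5, 8, 10, 11, 12, 13, 15, 16, 18, 19, 20}
Abstract via predicates (bit_2(s)==1), (s mod 4 == 2), (bit_4(s)==1), (s mod 3 == 1):
  (0,0,0,0) <- {0, 8, 11}
  (0,0,0,1) <- {1}
  (0,0,1,1) <- {16, 19}
  (0,1,0,1) <- {10}
  (0,1,1,0) <- {18}
  (1,0,0,0) <- {5, 12, 15}
  (1,0,0,1) <- {4, 13}
  (1,0,1,0) <- {20}
Distinct abstract states = 8

8


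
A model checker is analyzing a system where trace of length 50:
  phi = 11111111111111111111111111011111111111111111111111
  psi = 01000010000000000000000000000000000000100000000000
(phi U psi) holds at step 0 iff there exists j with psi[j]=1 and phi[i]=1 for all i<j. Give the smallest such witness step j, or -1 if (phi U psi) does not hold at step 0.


(phi U psi) at 0: need smallest j with psi[j]=1 and phi[i]=1 for all i in [0,j).
Scan from step 0:
  step 0: phi=1, psi=0 -> continue
  step 1: psi=1 and phi held for [0,1) -> witness found
Witness step = 1

1


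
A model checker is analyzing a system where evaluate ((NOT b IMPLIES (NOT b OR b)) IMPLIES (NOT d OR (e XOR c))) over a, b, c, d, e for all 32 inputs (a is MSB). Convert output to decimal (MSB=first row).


Formula: ((NOT b IMPLIES (NOT b OR b)) IMPLIES (NOT d OR (e XOR c))) over a, b, c, d, e (32 rows)
Evaluate each row (bits = a,b,c,d,e, MSB first):
  row 0 [00000]: ((NOT 0 IMPLIES (NOT 0 OR 0)) IMPLIES (NOT 0 OR (0 XOR 0))) -> 1
  row 1 [00001]: ((NOT 0 IMPLIES (NOT 0 OR 0)) IMPLIES (NOT 0 OR (1 XOR 0))) -> 1
  row 2 [00010]: ((NOT 0 IMPLIES (NOT 0 OR 0)) IMPLIES (NOT 1 OR (0 XOR 0))) -> 0
  row 3 [00011]: ((NOT 0 IMPLIES (NOT 0 OR 0)) IMPLIES (NOT 1 OR (1 XOR 0))) -> 1
  row 4 [00100]: ((NOT 0 IMPLIES (NOT 0 OR 0)) IMPLIES (NOT 0 OR (0 XOR 1))) -> 1
  row 5 [00101]: ((NOT 0 IMPLIES (NOT 0 OR 0)) IMPLIES (NOT 0 OR (1 XOR 1))) -> 1
  row 6 [00110]: ((NOT 0 IMPLIES (NOT 0 OR 0)) IMPLIES (NOT 1 OR (0 XOR 1))) -> 1
  row 7 [00111]: ((NOT 0 IMPLIES (NOT 0 OR 0)) IMPLIES (NOT 1 OR (1 XOR 1))) -> 0
  row 8 [01000]: ((NOT 1 IMPLIES (NOT 1 OR 1)) IMPLIES (NOT 0 OR (0 XOR 0))) -> 1
  row 9 [01001]: ((NOT 1 IMPLIES (NOT 1 OR 1)) IMPLIES (NOT 0 OR (1 XOR 0))) -> 1
  row 10 [01010]: ((NOT 1 IMPLIES (NOT 1 OR 1)) IMPLIES (NOT 1 OR (0 XOR 0))) -> 0
  row 11 [01011]: ((NOT 1 IMPLIES (NOT 1 OR 1)) IMPLIES (NOT 1 OR (1 XOR 0))) -> 1
  row 12 [01100]: ((NOT 1 IMPLIES (NOT 1 OR 1)) IMPLIES (NOT 0 OR (0 XOR 1))) -> 1
  row 13 [01101]: ((NOT 1 IMPLIES (NOT 1 OR 1)) IMPLIES (NOT 0 OR (1 XOR 1))) -> 1
  row 14 [01110]: ((NOT 1 IMPLIES (NOT 1 OR 1)) IMPLIES (NOT 1 OR (0 XOR 1))) -> 1
  row 15 [01111]: ((NOT 1 IMPLIES (NOT 1 OR 1)) IMPLIES (NOT 1 OR (1 XOR 1))) -> 0
  row 16 [10000]: ((NOT 0 IMPLIES (NOT 0 OR 0)) IMPLIES (NOT 0 OR (0 XOR 0))) -> 1
  row 17 [10001]: ((NOT 0 IMPLIES (NOT 0 OR 0)) IMPLIES (NOT 0 OR (1 XOR 0))) -> 1
  row 18 [10010]: ((NOT 0 IMPLIES (NOT 0 OR 0)) IMPLIES (NOT 1 OR (0 XOR 0))) -> 0
  row 19 [10011]: ((NOT 0 IMPLIES (NOT 0 OR 0)) IMPLIES (NOT 1 OR (1 XOR 0))) -> 1
  row 20 [10100]: ((NOT 0 IMPLIES (NOT 0 OR 0)) IMPLIES (NOT 0 OR (0 XOR 1))) -> 1
  row 21 [10101]: ((NOT 0 IMPLIES (NOT 0 OR 0)) IMPLIES (NOT 0 OR (1 XOR 1))) -> 1
  row 22 [10110]: ((NOT 0 IMPLIES (NOT 0 OR 0)) IMPLIES (NOT 1 OR (0 XOR 1))) -> 1
  row 23 [10111]: ((NOT 0 IMPLIES (NOT 0 OR 0)) IMPLIES (NOT 1 OR (1 XOR 1))) -> 0
  row 24 [11000]: ((NOT 1 IMPLIES (NOT 1 OR 1)) IMPLIES (NOT 0 OR (0 XOR 0))) -> 1
  row 25 [11001]: ((NOT 1 IMPLIES (NOT 1 OR 1)) IMPLIES (NOT 0 OR (1 XOR 0))) -> 1
  row 26 [11010]: ((NOT 1 IMPLIES (NOT 1 OR 1)) IMPLIES (NOT 1 OR (0 XOR 0))) -> 0
  row 27 [11011]: ((NOT 1 IMPLIES (NOT 1 OR 1)) IMPLIES (NOT 1 OR (1 XOR 0))) -> 1
  row 28 [11100]: ((NOT 1 IMPLIES (NOT 1 OR 1)) IMPLIES (NOT 0 OR (0 XOR 1))) -> 1
  row 29 [11101]: ((NOT 1 IMPLIES (NOT 1 OR 1)) IMPLIES (NOT 0 OR (1 XOR 1))) -> 1
  row 30 [11110]: ((NOT 1 IMPLIES (NOT 1 OR 1)) IMPLIES (NOT 1 OR (0 XOR 1))) -> 1
  row 31 [11111]: ((NOT 1 IMPLIES (NOT 1 OR 1)) IMPLIES (NOT 1 OR (1 XOR 1))) -> 0
Full result column, 4 rows per line (a,b,c fixed per line; d,e runs 00..11 left to right):
  rows 0-3 [a,b,c=000]: 1101  = hex D
  rows 4-7 [a,b,c=001]: 1110  = hex E
  rows 8-11 [a,b,c=010]: 1101  = hex D
  rows 12-15 [a,b,c=011]: 1110  = hex E
  rows 16-19 [a,b,c=100]: 1101  = hex D
  rows 20-23 [a,b,c=101]: 1110  = hex E
  rows 24-27 [a,b,c=110]: 1101  = hex D
  rows 28-31 [a,b,c=111]: 1110  = hex E
Output column (row 0 .. row 31) = 11011110110111101101111011011110
Output column grouped in 4s = 1101 1110 1101 1110 1101 1110 1101 1110 = 0xDEDEDEDE
Convert to decimal digit by digit (value = value*16 + digit):
  D -> 13
  13*16 + 14 (E) = 222
  222*16 + 13 (D) = 3565
  3565*16 + 14 (E) = 57054
  57054*16 + 13 (D) = 912877
  912877*16 + 14 (E) = 14606046
  14606046*16 + 13 (D) = 233696749
  233696749*16 + 14 (E) = 3739147998
Decimal = 3739147998

3739147998
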